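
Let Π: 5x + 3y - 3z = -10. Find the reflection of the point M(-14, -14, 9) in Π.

λ = (n·M − d)/|n|² = (-139 − (-10))/43 = -3.
Reflection = M − 2λn = (-14, -14, 9) − (-6)·(5, 3, -3) = (16, 4, -9).

(16, 4, -9)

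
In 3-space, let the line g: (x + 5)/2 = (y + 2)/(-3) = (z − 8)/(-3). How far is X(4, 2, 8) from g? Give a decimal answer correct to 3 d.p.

g has direction (2, -3, -3) through (-5, -2, 8).
Taking (-5, -2, 8) on g with direction v = (2, -3, -3): w = X − (-5, -2, 8) = (9, 4, 0), and w × v = (-12, 27, -35).
Distance = |w × v| / |v| = √2098 / √22 ≈ 9.765.

9.765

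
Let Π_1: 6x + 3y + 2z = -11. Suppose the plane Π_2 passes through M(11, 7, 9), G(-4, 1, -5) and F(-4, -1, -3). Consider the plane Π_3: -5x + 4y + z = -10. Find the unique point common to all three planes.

MG = (-15, -6, -14), MF = (-15, -8, -12); a normal to Π_2 is MG × MF = (-40, 30, 30).
Using M: Π_2 has equation -40x + 30y + 30z = 40.
Solving the 3×3 linear system 6x + 3y + 2z = -11, -40x + 30y + 30z = 40, -5x + 4y + z = -10 (e.g. by elimination or Cramer's rule, determinant = -890) gives (-1, -5, 5).

(-1, -5, 5)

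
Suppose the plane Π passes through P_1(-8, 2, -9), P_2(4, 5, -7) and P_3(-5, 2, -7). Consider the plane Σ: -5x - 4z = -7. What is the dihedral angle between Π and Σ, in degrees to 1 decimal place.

P_1P_2 = (12, 3, 2), P_1P_3 = (3, 0, 2); a normal to Π is P_1P_2 × P_1P_3 = (6, -18, -9).
Using P_1: Π has equation 6x - 18y - 9z = -3.
cos θ = |n₁·n₂| / (|n₁||n₂|) = |6| / (√441 · √41).
θ = arccos(0.04462) ≈ 87.4°.

87.4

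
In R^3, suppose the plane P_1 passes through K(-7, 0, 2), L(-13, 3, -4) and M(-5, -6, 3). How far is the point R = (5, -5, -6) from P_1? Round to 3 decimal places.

KL = (-6, 3, -6), KM = (2, -6, 1); a normal to P_1 is KL × KM = (-33, -6, 30).
Using K: P_1 has equation -33x - 6y + 30z = 291.
n·R − d = (-33)·(5) + (-6)·(-5) + (30)·(-6) − 291 = -606; |n| = √2025.
Distance = |-606| / √2025 = 606/√2025 ≈ 13.467.

13.467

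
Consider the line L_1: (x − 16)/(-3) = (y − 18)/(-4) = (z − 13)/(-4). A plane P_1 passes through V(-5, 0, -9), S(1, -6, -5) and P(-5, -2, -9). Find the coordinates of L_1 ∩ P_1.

(4, 2, -3)

L_1 has direction (-3, -4, -4) through (16, 18, 13).
VS = (6, -6, 4), VP = (0, -2, 0); a normal to P_1 is VS × VP = (8, 0, -12).
Using V: P_1 has equation 8x - 12z = 68.
Substitute r = (16, 18, 13) + t(-3, -4, -4) into the plane: -28 + 24t = 68, so t = 4.
Intersection: (16, 18, 13) + 4·(-3, -4, -4) = (4, 2, -3).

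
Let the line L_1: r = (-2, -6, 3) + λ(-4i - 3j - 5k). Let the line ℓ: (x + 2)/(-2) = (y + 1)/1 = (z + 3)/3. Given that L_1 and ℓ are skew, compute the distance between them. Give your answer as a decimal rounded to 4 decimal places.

ℓ has direction (-2, 1, 3) through (-2, -1, -3).
Common perpendicular direction n = (-4, -3, -5) × (-2, 1, 3) = (-4, 22, -10).
With w = (-2, -1, -3) − (-2, -6, 3) = (0, 5, -6), w · n = 170.
Distance = |w · n| / |n| = |170| / √600 ≈ 6.9402.

6.9402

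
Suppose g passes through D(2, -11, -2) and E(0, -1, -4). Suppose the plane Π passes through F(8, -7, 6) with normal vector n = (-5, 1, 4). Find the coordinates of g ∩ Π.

(1, -6, -3)

A direction vector for g is E − D = (-2, 10, -2).
Π: n·r = n·F gives -5x + y + 4z = -23.
Substitute r = (2, -11, -2) + t(-2, 10, -2) into the plane: -29 + 12t = -23, so t = 1/2.
Intersection: (2, -11, -2) + (1/2)·(-2, 10, -2) = (1, -6, -3).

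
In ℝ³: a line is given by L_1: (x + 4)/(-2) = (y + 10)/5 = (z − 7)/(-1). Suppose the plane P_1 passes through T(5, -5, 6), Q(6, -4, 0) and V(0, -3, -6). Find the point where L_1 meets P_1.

L_1 has direction (-2, 5, -1) through (-4, -10, 7).
TQ = (1, 1, -6), TV = (-5, 2, -12); a normal to P_1 is TQ × TV = (0, 42, 7).
Using T: P_1 has equation 42y + 7z = -168.
Substitute r = (-4, -10, 7) + t(-2, 5, -1) into the plane: -371 + 203t = -168, so t = 1.
Intersection: (-4, -10, 7) + 1·(-2, 5, -1) = (-6, -5, 6).

(-6, -5, 6)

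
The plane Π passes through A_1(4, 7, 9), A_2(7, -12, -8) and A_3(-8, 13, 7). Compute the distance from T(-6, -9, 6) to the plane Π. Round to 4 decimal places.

A_1A_2 = (3, -19, -17), A_1A_3 = (-12, 6, -2); a normal to Π is A_1A_2 × A_1A_3 = (140, 210, -210).
Using A_1: Π has equation 140x + 210y - 210z = 140.
n·T − d = (140)·(-6) + (210)·(-9) + (-210)·(6) − 140 = -4130; |n| = √107800.
Distance = |-4130| / √107800 = 4130/√107800 ≈ 12.5788.

12.5788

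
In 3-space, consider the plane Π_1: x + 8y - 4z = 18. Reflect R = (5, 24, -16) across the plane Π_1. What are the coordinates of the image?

(-1, -24, 8)

λ = (n·R − d)/|n|² = (261 − 18)/81 = 3.
Reflection = R − 2λn = (5, 24, -16) − 6·(1, 8, -4) = (-1, -24, 8).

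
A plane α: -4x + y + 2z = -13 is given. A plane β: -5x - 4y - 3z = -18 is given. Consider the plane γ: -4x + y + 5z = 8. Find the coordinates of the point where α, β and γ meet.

(5, -7, 7)

Solving the 3×3 linear system -4x + y + 2z = -13, -5x - 4y - 3z = -18, -4x + y + 5z = 8 (e.g. by elimination or Cramer's rule, determinant = 63) gives (5, -7, 7).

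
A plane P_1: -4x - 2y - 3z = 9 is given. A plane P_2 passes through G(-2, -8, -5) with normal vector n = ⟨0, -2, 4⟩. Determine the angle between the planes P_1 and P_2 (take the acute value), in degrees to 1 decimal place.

70.6

P_2: n·r = n·G gives -2y + 4z = -4.
cos θ = |n₁·n₂| / (|n₁||n₂|) = |-8| / (√29 · √20).
θ = arccos(0.33218) ≈ 70.6°.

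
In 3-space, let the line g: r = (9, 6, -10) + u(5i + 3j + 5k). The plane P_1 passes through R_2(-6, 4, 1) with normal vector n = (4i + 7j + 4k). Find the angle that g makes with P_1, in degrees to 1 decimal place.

61.9

P_1: n·r = n·R_2 gives 4x + 7y + 4z = 8.
sin θ = |n·v| / (|n||v|) = |61| / (√81 · √59) = 0.88239.
θ ≈ 61.9°.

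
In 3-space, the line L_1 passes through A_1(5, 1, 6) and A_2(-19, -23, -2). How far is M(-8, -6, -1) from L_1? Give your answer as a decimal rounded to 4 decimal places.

5.5441

A direction vector for L_1 is A_2 − A_1 = (-24, -24, -8).
Taking (5, 1, 6) on L_1 with direction v = (-24, -24, -8): w = M − (5, 1, 6) = (-13, -7, -7), and w × v = (-112, 64, 144).
Distance = |w × v| / |v| = √37376 / √1216 ≈ 5.5441.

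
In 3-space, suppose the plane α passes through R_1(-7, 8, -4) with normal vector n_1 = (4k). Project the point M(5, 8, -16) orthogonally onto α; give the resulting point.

α: n_1·r = n_1·R_1 gives 4z = -16.
Foot = M − λn with λ = (n·M − d)/|n|² = (-64 − (-16))/16 = -3.
Foot = (5, 8, -16) − (-3)·(0, 0, 4) = (5, 8, -4).

(5, 8, -4)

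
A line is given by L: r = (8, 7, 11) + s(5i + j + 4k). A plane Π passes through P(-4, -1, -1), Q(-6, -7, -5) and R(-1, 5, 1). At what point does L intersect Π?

PQ = (-2, -6, -4), PR = (3, 6, 2); a normal to Π is PQ × PR = (12, -8, 6).
Using P: Π has equation 12x - 8y + 6z = -46.
Substitute r = (8, 7, 11) + t(5, 1, 4) into the plane: 106 + 76t = -46, so t = -2.
Intersection: (8, 7, 11) + (-2)·(5, 1, 4) = (-2, 5, 3).

(-2, 5, 3)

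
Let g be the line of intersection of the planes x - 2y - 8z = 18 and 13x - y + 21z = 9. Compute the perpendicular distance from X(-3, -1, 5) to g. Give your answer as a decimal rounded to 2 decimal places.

8.36

Direction of g: (1, -2, -8) × (13, -1, 21) = (-50, -125, 25).
A point on g: solving the two plane equations with x = 2 gives (2, -4, -1).
Taking (2, -4, -1) on g with direction v = (-50, -125, 25): w = X − (2, -4, -1) = (-5, 3, 6), and w × v = (825, -175, 775).
Distance = |w × v| / |v| = √1311875 / √18750 ≈ 8.36.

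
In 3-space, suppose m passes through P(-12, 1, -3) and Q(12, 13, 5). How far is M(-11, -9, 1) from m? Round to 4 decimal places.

10.5724

A direction vector for m is Q − P = (24, 12, 8).
Taking (-12, 1, -3) on m with direction v = (24, 12, 8): w = M − (-12, 1, -3) = (1, -10, 4), and w × v = (-128, 88, 252).
Distance = |w × v| / |v| = √87632 / √784 ≈ 10.5724.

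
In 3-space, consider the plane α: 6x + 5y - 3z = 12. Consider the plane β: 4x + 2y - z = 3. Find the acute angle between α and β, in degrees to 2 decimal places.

cos θ = |n₁·n₂| / (|n₁||n₂|) = |37| / (√70 · √21).
θ = arccos(0.96503) ≈ 15.20°.

15.20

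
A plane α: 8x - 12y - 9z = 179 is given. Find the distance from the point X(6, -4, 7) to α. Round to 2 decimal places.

8.59

n·X − d = (8)·(6) + (-12)·(-4) + (-9)·(7) − 179 = -146; |n| = √289.
Distance = |-146| / √289 = 146/√289 ≈ 8.59.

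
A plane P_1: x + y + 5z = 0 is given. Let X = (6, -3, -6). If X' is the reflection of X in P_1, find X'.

λ = (n·X − d)/|n|² = (-27 − 0)/27 = -1.
Reflection = X − 2λn = (6, -3, -6) − (-2)·(1, 1, 5) = (8, -1, 4).

(8, -1, 4)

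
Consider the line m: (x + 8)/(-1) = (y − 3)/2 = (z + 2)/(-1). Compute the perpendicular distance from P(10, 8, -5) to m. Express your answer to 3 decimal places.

m has direction (-1, 2, -1) through (-8, 3, -2).
Taking (-8, 3, -2) on m with direction v = (-1, 2, -1): w = P − (-8, 3, -2) = (18, 5, -3), and w × v = (1, 21, 41).
Distance = |w × v| / |v| = √2123 / √6 ≈ 18.810.

18.810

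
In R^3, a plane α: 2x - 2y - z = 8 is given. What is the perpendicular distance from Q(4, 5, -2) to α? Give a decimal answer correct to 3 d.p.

2.667

n·Q − d = (2)·(4) + (-2)·(5) + (-1)·(-2) − 8 = -8; |n| = √9.
Distance = |-8| / √9 = 8/√9 ≈ 2.667.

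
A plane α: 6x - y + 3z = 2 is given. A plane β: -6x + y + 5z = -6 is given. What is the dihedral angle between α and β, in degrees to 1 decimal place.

65.7

cos θ = |n₁·n₂| / (|n₁||n₂|) = |-22| / (√46 · √62).
θ = arccos(0.41195) ≈ 65.7°.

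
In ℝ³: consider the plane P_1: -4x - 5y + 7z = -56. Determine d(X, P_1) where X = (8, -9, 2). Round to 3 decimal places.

8.749

n·X − d = (-4)·(8) + (-5)·(-9) + (7)·(2) − (-56) = 83; |n| = √90.
Distance = |83| / √90 = 83/√90 ≈ 8.749.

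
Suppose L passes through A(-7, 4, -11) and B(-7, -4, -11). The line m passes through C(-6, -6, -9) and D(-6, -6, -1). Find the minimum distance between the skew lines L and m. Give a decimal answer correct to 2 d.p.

A direction vector for L is B − A = (0, -8, 0).
A direction vector for m is D − C = (0, 0, 8).
Common perpendicular direction n = (0, -8, 0) × (0, 0, 8) = (-64, 0, 0).
With w = (-6, -6, -9) − (-7, 4, -11) = (1, -10, 2), w · n = -64.
Distance = |w · n| / |n| = |-64| / √4096 ≈ 1.00.

1.00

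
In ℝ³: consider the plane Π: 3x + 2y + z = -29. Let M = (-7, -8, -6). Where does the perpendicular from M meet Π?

Foot = M − λn with λ = (n·M − d)/|n|² = (-43 − (-29))/14 = -1.
Foot = (-7, -8, -6) − (-1)·(3, 2, 1) = (-4, -6, -5).

(-4, -6, -5)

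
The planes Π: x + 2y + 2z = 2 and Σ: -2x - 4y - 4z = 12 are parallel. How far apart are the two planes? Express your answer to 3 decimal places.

2.667

Rescale Σ by 1/(-2): x + 2y + 2z = -6. Then distance = |2 − (-6)| / √9 ≈ 2.667.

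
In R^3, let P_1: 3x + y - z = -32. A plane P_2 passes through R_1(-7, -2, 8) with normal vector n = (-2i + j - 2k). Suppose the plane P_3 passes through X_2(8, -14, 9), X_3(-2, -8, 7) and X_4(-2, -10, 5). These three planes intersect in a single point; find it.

P_2: n·r = n·R_1 gives -2x + y - 2z = -4.
X_2X_3 = (-10, 6, -2), X_2X_4 = (-10, 4, -4); a normal to P_3 is X_2X_3 × X_2X_4 = (-16, -20, 20).
Using X_2: P_3 has equation -16x - 20y + 20z = 332.
Solving the 3×3 linear system 3x + y - z = -32, -2x + y - 2z = -4, -16x - 20y + 20z = 332 (e.g. by elimination or Cramer's rule, determinant = -44) gives (-7, -4, 7).

(-7, -4, 7)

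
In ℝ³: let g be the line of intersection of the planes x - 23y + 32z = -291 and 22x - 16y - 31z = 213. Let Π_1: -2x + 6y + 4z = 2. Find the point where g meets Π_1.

Direction of g: (1, -23, 32) × (22, -16, -31) = (1225, 735, 490).
A point on g: solving the two plane equations with x = 12 gives (12, 9, -3).
Substitute r = (12, 9, -3) + t(1225, 735, 490) into the plane: 18 + 3920t = 2, so t = -1/245.
Intersection: (12, 9, -3) + (-1/245)·(1225, 735, 490) = (7, 6, -5).

(7, 6, -5)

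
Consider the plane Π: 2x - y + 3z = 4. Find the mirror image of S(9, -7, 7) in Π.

(-3, -1, -11)

λ = (n·S − d)/|n|² = (46 − 4)/14 = 3.
Reflection = S − 2λn = (9, -7, 7) − 6·(2, -1, 3) = (-3, -1, -11).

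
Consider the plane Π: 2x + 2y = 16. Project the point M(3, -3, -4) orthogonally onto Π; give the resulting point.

Foot = M − λn with λ = (n·M − d)/|n|² = (0 − 16)/8 = -2.
Foot = (3, -3, -4) − (-2)·(2, 2, 0) = (7, 1, -4).

(7, 1, -4)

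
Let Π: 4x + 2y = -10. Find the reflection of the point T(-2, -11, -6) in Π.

λ = (n·T − d)/|n|² = (-30 − (-10))/20 = -1.
Reflection = T − 2λn = (-2, -11, -6) − (-2)·(4, 2, 0) = (6, -7, -6).

(6, -7, -6)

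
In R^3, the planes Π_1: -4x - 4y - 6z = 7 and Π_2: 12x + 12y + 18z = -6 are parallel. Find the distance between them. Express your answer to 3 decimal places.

0.606

Rescale Π_2 by 1/(-3): -4x - 4y - 6z = 2. Then distance = |7 − 2| / √68 ≈ 0.606.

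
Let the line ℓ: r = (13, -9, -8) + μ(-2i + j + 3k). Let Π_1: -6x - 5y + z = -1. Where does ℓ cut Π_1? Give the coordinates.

Substitute r = (13, -9, -8) + t(-2, 1, 3) into the plane: -41 + 10t = -1, so t = 4.
Intersection: (13, -9, -8) + 4·(-2, 1, 3) = (5, -5, 4).

(5, -5, 4)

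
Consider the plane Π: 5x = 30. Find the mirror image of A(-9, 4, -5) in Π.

λ = (n·A − d)/|n|² = (-45 − 30)/25 = -3.
Reflection = A − 2λn = (-9, 4, -5) − (-6)·(5, 0, 0) = (21, 4, -5).

(21, 4, -5)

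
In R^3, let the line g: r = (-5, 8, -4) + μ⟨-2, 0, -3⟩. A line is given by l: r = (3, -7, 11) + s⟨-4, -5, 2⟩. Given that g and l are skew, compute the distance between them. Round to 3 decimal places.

Common perpendicular direction n = (-2, 0, -3) × (-4, -5, 2) = (-15, 16, 10).
With w = (3, -7, 11) − (-5, 8, -4) = (8, -15, 15), w · n = -210.
Distance = |w · n| / |n| = |-210| / √581 ≈ 8.712.

8.712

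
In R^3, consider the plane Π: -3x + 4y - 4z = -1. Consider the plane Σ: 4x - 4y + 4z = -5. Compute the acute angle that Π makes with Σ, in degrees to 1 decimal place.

7.3

cos θ = |n₁·n₂| / (|n₁||n₂|) = |-44| / (√41 · √48).
θ = arccos(0.99184) ≈ 7.3°.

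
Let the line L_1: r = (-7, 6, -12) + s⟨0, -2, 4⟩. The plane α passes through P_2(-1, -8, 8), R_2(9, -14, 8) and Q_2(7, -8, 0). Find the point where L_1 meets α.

(-7, -2, 4)

P_2R_2 = (10, -6, 0), P_2Q_2 = (8, 0, -8); a normal to α is P_2R_2 × P_2Q_2 = (48, 80, 48).
Using P_2: α has equation 48x + 80y + 48z = -304.
Substitute r = (-7, 6, -12) + t(0, -2, 4) into the plane: -432 + 32t = -304, so t = 4.
Intersection: (-7, 6, -12) + 4·(0, -2, 4) = (-7, -2, 4).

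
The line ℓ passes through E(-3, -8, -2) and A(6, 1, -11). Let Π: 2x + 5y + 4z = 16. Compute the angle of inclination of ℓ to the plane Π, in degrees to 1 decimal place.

15.0

A direction vector for ℓ is A − E = (9, 9, -9).
sin θ = |n·v| / (|n||v|) = |27| / (√45 · √243) = 0.25820.
θ ≈ 15.0°.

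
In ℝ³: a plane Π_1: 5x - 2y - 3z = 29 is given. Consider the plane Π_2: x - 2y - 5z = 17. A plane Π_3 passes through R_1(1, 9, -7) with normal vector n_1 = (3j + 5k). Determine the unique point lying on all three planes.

Π_3: n_1·r = n_1·R_1 gives 3y + 5z = -8.
Solving the 3×3 linear system 5x - 2y - 3z = 29, x - 2y - 5z = 17, 3y + 5z = -8 (e.g. by elimination or Cramer's rule, determinant = 26) gives (5, 4, -4).

(5, 4, -4)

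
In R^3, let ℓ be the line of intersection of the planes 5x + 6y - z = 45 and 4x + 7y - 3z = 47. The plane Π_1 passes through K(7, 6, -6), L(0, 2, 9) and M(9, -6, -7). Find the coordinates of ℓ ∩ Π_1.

(6, 2, -3)

Direction of ℓ: (5, 6, -1) × (4, 7, -3) = (-11, 11, 11).
A point on ℓ: solving the two plane equations with x = 8 gives (8, 0, -5).
KL = (-7, -4, 15), KM = (2, -12, -1); a normal to Π_1 is KL × KM = (184, 23, 92).
Using K: Π_1 has equation 184x + 23y + 92z = 874.
Substitute r = (8, 0, -5) + t(-11, 11, 11) into the plane: 1012 + (-759)t = 874, so t = 2/11.
Intersection: (8, 0, -5) + (2/11)·(-11, 11, 11) = (6, 2, -3).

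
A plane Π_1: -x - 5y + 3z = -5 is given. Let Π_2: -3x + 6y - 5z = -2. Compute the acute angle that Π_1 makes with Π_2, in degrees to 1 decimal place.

31.9

cos θ = |n₁·n₂| / (|n₁||n₂|) = |-42| / (√35 · √70).
θ = arccos(0.84853) ≈ 31.9°.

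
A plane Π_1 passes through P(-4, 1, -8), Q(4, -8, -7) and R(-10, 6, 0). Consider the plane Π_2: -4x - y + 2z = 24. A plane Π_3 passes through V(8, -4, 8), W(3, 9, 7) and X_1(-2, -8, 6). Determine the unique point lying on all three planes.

PQ = (8, -9, 1), PR = (-6, 5, 8); a normal to Π_1 is PQ × PR = (-77, -70, -14).
Using P: Π_1 has equation -77x - 70y - 14z = 350.
VW = (-5, 13, -1), VX_1 = (-10, -4, -2); a normal to Π_3 is VW × VX_1 = (-30, 0, 150).
Using V: Π_3 has equation -30x + 150z = 960.
Solving the 3×3 linear system -77x - 70y - 14z = 350, -4x - y + 2z = 24, -30x + 150z = 960 (e.g. by elimination or Cramer's rule, determinant = -25830) gives (-2, -4, 6).

(-2, -4, 6)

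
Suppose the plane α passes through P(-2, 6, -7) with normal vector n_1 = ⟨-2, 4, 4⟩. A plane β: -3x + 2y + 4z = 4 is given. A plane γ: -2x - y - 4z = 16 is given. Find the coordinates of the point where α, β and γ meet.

α: n_1·r = n_1·P gives -2x + 4y + 4z = 0.
Solving the 3×3 linear system -2x + 4y + 4z = 0, -3x + 2y + 4z = 4, -2x - y - 4z = 16 (e.g. by elimination or Cramer's rule, determinant = -44) gives (-4, 0, -2).

(-4, 0, -2)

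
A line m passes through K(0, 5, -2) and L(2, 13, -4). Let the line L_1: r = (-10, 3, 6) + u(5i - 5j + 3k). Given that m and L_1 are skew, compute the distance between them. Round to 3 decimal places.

9.350

A direction vector for m is L − K = (2, 8, -2).
Common perpendicular direction n = (2, 8, -2) × (5, -5, 3) = (14, -16, -50).
With w = (-10, 3, 6) − (0, 5, -2) = (-10, -2, 8), w · n = -508.
Distance = |w · n| / |n| = |-508| / √2952 ≈ 9.350.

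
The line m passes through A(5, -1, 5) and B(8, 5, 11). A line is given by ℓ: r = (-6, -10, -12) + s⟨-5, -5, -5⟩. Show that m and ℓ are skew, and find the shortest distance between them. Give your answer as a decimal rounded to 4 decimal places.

A direction vector for m is B − A = (3, 6, 6).
Common perpendicular direction n = (3, 6, 6) × (-5, -5, -5) = (0, -15, 15).
With w = (-6, -10, -12) − (5, -1, 5) = (-11, -9, -17), w · n = -120.
Since n ≠ 0 the lines are not parallel, and w · n = -120 ≠ 0 so they do not intersect; hence they are skew.
Distance = |w · n| / |n| = |-120| / √450 ≈ 5.6569.

5.6569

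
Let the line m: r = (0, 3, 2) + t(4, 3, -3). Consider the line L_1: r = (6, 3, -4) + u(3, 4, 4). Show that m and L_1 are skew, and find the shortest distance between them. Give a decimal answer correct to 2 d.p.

2.88

Common perpendicular direction n = (4, 3, -3) × (3, 4, 4) = (24, -25, 7).
With w = (6, 3, -4) − (0, 3, 2) = (6, 0, -6), w · n = 102.
Since n ≠ 0 the lines are not parallel, and w · n = 102 ≠ 0 so they do not intersect; hence they are skew.
Distance = |w · n| / |n| = |102| / √1250 ≈ 2.88.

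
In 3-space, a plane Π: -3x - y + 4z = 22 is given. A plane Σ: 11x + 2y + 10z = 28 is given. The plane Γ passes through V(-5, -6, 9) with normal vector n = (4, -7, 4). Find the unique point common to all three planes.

Γ: n·r = n·V gives 4x - 7y + 4z = 58.
Solving the 3×3 linear system -3x - y + 4z = 22, 11x + 2y + 10z = 28, 4x - 7y + 4z = 58 (e.g. by elimination or Cramer's rule, determinant = -570) gives (0, -6, 4).

(0, -6, 4)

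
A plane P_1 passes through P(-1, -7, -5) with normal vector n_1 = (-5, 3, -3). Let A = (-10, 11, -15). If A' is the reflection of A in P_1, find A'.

P_1: n_1·r = n_1·P gives -5x + 3y - 3z = -1.
λ = (n·A − d)/|n|² = (128 − (-1))/43 = 3.
Reflection = A − 2λn = (-10, 11, -15) − 6·(-5, 3, -3) = (20, -7, 3).

(20, -7, 3)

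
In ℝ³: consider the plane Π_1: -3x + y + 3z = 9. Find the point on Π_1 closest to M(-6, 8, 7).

Foot = M − λn with λ = (n·M − d)/|n|² = (47 − 9)/19 = 2.
Foot = (-6, 8, 7) − 2·(-3, 1, 3) = (0, 6, 1).

(0, 6, 1)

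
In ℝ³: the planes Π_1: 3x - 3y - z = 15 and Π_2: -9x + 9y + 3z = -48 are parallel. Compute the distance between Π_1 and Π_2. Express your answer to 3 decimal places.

Rescale Π_2 by 1/(-3): 3x - 3y - z = 16. Then distance = |15 − 16| / √19 ≈ 0.229.

0.229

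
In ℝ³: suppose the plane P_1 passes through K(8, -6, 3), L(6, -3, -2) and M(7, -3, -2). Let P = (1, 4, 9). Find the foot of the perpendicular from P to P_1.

(1, -6, 3)

KL = (-2, 3, -5), KM = (-1, 3, -5); a normal to P_1 is KL × KM = (0, -5, -3).
Using K: P_1 has equation -5y - 3z = 21.
Foot = P − λn with λ = (n·P − d)/|n|² = (-47 − 21)/34 = -2.
Foot = (1, 4, 9) − (-2)·(0, -5, -3) = (1, -6, 3).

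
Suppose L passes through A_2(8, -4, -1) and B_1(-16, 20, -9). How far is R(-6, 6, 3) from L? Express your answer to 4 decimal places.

A direction vector for L is B_1 − A_2 = (-24, 24, -8).
Taking (8, -4, -1) on L with direction v = (-24, 24, -8): w = R − (8, -4, -1) = (-14, 10, 4), and w × v = (-176, -208, -96).
Distance = |w × v| / |v| = √83456 / √1216 ≈ 8.2844.

8.2844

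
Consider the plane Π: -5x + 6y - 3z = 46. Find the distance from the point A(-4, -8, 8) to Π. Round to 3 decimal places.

11.713

n·A − d = (-5)·(-4) + (6)·(-8) + (-3)·(8) − 46 = -98; |n| = √70.
Distance = |-98| / √70 = 98/√70 ≈ 11.713.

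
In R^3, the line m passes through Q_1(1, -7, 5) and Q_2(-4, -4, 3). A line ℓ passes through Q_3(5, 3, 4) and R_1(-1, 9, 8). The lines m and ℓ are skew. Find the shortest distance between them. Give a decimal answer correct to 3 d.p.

A direction vector for m is Q_2 − Q_1 = (-5, 3, -2).
A direction vector for ℓ is R_1 − Q_3 = (-6, 6, 4).
Common perpendicular direction n = (-5, 3, -2) × (-6, 6, 4) = (24, 32, -12).
With w = (5, 3, 4) − (1, -7, 5) = (4, 10, -1), w · n = 428.
Distance = |w · n| / |n| = |428| / √1744 ≈ 10.249.

10.249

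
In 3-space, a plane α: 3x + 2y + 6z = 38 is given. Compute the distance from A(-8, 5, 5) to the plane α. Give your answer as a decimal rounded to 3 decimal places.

3.143

n·A − d = (3)·(-8) + (2)·(5) + (6)·(5) − 38 = -22; |n| = √49.
Distance = |-22| / √49 = 22/√49 ≈ 3.143.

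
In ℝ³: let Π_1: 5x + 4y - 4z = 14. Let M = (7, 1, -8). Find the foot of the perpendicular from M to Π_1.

Foot = M − λn with λ = (n·M − d)/|n|² = (71 − 14)/57 = 1.
Foot = (7, 1, -8) − 1·(5, 4, -4) = (2, -3, -4).

(2, -3, -4)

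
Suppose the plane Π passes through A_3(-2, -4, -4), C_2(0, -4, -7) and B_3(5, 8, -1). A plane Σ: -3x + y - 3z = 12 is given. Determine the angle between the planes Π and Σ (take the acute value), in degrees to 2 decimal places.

A_3C_2 = (2, 0, -3), A_3B_3 = (7, 12, 3); a normal to Π is A_3C_2 × A_3B_3 = (36, -27, 24).
Using A_3: Π has equation 36x - 27y + 24z = -60.
cos θ = |n₁·n₂| / (|n₁||n₂|) = |-207| / (√2601 · √19).
θ = arccos(0.93116) ≈ 21.38°.

21.38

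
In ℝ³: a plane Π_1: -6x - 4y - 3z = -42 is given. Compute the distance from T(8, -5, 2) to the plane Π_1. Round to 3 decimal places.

n·T − d = (-6)·(8) + (-4)·(-5) + (-3)·(2) − (-42) = 8; |n| = √61.
Distance = |8| / √61 = 8/√61 ≈ 1.024.

1.024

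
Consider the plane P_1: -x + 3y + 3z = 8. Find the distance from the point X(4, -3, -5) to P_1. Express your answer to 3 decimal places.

n·X − d = (-1)·(4) + (3)·(-3) + (3)·(-5) − 8 = -36; |n| = √19.
Distance = |-36| / √19 = 36/√19 ≈ 8.259.

8.259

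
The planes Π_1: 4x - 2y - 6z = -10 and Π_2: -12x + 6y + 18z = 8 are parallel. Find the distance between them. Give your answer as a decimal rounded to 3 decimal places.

0.980

Rescale Π_2 by 1/(-3): 4x - 2y - 6z = -8/3. Then distance = |-10 − (-8/3)| / √56 ≈ 0.980.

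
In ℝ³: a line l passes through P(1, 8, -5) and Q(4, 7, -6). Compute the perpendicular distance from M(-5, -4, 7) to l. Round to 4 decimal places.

A direction vector for l is Q − P = (3, -1, -1).
Taking (1, 8, -5) on l with direction v = (3, -1, -1): w = M − (1, 8, -5) = (-6, -12, 12), and w × v = (24, 30, 42).
Distance = |w × v| / |v| = √3240 / √11 ≈ 17.1623.

17.1623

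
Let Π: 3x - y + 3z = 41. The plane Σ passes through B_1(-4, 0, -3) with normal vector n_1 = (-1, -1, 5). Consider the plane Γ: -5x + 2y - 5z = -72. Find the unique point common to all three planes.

Σ: n_1·r = n_1·B_1 gives -x - y + 5z = -11.
Solving the 3×3 linear system 3x - y + 3z = 41, -x - y + 5z = -11, -5x + 2y - 5z = -72 (e.g. by elimination or Cramer's rule, determinant = -6) gives (12, -11, -2).

(12, -11, -2)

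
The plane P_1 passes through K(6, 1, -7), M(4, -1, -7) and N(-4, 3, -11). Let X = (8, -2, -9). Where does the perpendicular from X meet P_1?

KM = (-2, -2, 0), KN = (-10, 2, -4); a normal to P_1 is KM × KN = (8, -8, -24).
Using K: P_1 has equation 8x - 8y - 24z = 208.
Foot = X − λn with λ = (n·X − d)/|n|² = (296 − 208)/704 = 1/8.
Foot = (8, -2, -9) − (1/8)·(8, -8, -24) = (7, -1, -6).

(7, -1, -6)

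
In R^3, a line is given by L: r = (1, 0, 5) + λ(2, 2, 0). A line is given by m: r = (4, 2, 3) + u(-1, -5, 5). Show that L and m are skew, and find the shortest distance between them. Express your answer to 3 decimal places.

1.600

Common perpendicular direction n = (2, 2, 0) × (-1, -5, 5) = (10, -10, -8).
With w = (4, 2, 3) − (1, 0, 5) = (3, 2, -2), w · n = 26.
Since n ≠ 0 the lines are not parallel, and w · n = 26 ≠ 0 so they do not intersect; hence they are skew.
Distance = |w · n| / |n| = |26| / √264 ≈ 1.600.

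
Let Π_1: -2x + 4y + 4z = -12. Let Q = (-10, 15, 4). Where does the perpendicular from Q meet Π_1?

Foot = Q − λn with λ = (n·Q − d)/|n|² = (96 − (-12))/36 = 3.
Foot = (-10, 15, 4) − 3·(-2, 4, 4) = (-4, 3, -8).

(-4, 3, -8)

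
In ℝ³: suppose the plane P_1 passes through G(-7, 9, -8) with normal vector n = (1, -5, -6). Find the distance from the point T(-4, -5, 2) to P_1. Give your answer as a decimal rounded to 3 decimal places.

P_1: n·r = n·G gives x - 5y - 6z = -4.
n·T − d = (1)·(-4) + (-5)·(-5) + (-6)·(2) − (-4) = 13; |n| = √62.
Distance = |13| / √62 = 13/√62 ≈ 1.651.

1.651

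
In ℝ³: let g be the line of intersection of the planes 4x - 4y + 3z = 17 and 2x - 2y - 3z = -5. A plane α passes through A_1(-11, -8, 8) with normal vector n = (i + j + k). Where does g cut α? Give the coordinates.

Direction of g: (4, -4, 3) × (2, -2, -3) = (18, 18, 0).
A point on g: solving the two plane equations with x = 2 gives (2, 0, 3).
α: n·r = n·A_1 gives x + y + z = -11.
Substitute r = (2, 0, 3) + t(18, 18, 0) into the plane: 5 + 36t = -11, so t = -4/9.
Intersection: (2, 0, 3) + (-4/9)·(18, 18, 0) = (-6, -8, 3).

(-6, -8, 3)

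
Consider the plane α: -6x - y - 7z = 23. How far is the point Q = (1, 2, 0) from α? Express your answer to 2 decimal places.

n·Q − d = (-6)·(1) + (-1)·(2) + (-7)·(0) − 23 = -31; |n| = √86.
Distance = |-31| / √86 = 31/√86 ≈ 3.34.

3.34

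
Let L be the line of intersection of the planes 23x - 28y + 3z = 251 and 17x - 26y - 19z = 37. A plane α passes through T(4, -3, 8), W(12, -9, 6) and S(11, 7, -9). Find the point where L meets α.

Direction of L: (23, -28, 3) × (17, -26, -19) = (610, 488, -122).
A point on L: solving the two plane equations with x = -10 gives (-10, -16, 11).
TW = (8, -6, -2), TS = (7, 10, -17); a normal to α is TW × TS = (122, 122, 122).
Using T: α has equation 122x + 122y + 122z = 1098.
Substitute r = (-10, -16, 11) + t(610, 488, -122) into the plane: -1830 + 119072t = 1098, so t = 3/122.
Intersection: (-10, -16, 11) + (3/122)·(610, 488, -122) = (5, -4, 8).

(5, -4, 8)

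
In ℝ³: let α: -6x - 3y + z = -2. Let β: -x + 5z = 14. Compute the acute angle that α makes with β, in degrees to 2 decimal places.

71.45

cos θ = |n₁·n₂| / (|n₁||n₂|) = |11| / (√46 · √26).
θ = arccos(0.31807) ≈ 71.45°.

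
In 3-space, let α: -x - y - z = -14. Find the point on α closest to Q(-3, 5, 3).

(0, 8, 6)

Foot = Q − λn with λ = (n·Q − d)/|n|² = (-5 − (-14))/3 = 3.
Foot = (-3, 5, 3) − 3·(-1, -1, -1) = (0, 8, 6).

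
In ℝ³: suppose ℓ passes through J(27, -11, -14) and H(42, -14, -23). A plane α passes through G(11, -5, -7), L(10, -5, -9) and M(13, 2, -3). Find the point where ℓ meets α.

A direction vector for ℓ is H − J = (15, -3, -9).
GL = (-1, 0, -2), GM = (2, 7, 4); a normal to α is GL × GM = (14, 0, -7).
Using G: α has equation 14x - 7z = 203.
Substitute r = (27, -11, -14) + t(15, -3, -9) into the plane: 476 + 273t = 203, so t = -1.
Intersection: (27, -11, -14) + (-1)·(15, -3, -9) = (12, -8, -5).

(12, -8, -5)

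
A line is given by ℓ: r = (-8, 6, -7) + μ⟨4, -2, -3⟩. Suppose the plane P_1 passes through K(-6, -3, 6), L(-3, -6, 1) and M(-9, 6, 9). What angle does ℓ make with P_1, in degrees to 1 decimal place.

KL = (3, -3, -5), KM = (-3, 9, 3); a normal to P_1 is KL × KM = (36, 6, 18).
Using K: P_1 has equation 36x + 6y + 18z = -126.
sin θ = |n·v| / (|n||v|) = |78| / (√1656 · √29) = 0.35593.
θ ≈ 20.9°.

20.9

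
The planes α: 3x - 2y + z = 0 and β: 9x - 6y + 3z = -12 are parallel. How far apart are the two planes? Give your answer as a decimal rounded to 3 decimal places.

1.069

Rescale β by 1/3: 3x - 2y + z = -4. Then distance = |0 − (-4)| / √14 ≈ 1.069.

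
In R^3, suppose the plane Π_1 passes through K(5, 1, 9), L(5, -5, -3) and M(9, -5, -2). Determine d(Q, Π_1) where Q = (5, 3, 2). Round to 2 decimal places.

KL = (0, -6, -12), KM = (4, -6, -11); a normal to Π_1 is KL × KM = (-6, -48, 24).
Using K: Π_1 has equation -6x - 48y + 24z = 138.
n·Q − d = (-6)·(5) + (-48)·(3) + (24)·(2) − 138 = -264; |n| = √2916.
Distance = |-264| / √2916 = 264/√2916 ≈ 4.89.

4.89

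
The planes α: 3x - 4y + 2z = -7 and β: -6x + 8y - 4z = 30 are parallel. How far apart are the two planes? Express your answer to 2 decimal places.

1.49

Rescale β by 1/(-2): 3x - 4y + 2z = -15. Then distance = |-7 − (-15)| / √29 ≈ 1.49.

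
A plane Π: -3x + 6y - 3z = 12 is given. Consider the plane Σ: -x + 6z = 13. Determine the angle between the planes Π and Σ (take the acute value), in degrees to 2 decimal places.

70.39

cos θ = |n₁·n₂| / (|n₁||n₂|) = |-15| / (√54 · √37).
θ = arccos(0.33558) ≈ 70.39°.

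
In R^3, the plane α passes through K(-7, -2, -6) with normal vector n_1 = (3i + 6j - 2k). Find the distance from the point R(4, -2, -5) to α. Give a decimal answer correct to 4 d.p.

α: n_1·r = n_1·K gives 3x + 6y - 2z = -21.
n·R − d = (3)·(4) + (6)·(-2) + (-2)·(-5) − (-21) = 31; |n| = √49.
Distance = |31| / √49 = 31/√49 ≈ 4.4286.

4.4286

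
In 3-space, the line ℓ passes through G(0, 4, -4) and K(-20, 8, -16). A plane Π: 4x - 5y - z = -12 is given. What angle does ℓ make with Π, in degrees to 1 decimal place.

35.0

A direction vector for ℓ is K − G = (-20, 4, -12).
sin θ = |n·v| / (|n||v|) = |-88| / (√42 · √560) = 0.57380.
θ ≈ 35.0°.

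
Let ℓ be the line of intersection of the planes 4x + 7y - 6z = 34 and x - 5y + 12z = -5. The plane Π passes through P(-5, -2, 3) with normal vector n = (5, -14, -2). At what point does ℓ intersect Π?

Direction of ℓ: (4, 7, -6) × (1, -5, 12) = (54, -54, -27).
A point on ℓ: solving the two plane equations with x = 21 gives (21, -14, -8).
Π: n·r = n·P gives 5x - 14y - 2z = -3.
Substitute r = (21, -14, -8) + t(54, -54, -27) into the plane: 317 + 1080t = -3, so t = -8/27.
Intersection: (21, -14, -8) + (-8/27)·(54, -54, -27) = (5, 2, 0).

(5, 2, 0)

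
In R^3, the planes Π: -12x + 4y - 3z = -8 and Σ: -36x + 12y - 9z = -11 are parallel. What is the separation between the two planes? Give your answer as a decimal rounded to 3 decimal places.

Rescale Σ by 1/3: -12x + 4y - 3z = -11/3. Then distance = |-8 − (-11/3)| / √169 ≈ 0.333.

0.333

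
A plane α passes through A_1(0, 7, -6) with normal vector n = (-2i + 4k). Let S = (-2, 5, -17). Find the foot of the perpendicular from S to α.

α: n·r = n·A_1 gives -2x + 4z = -24.
Foot = S − λn with λ = (n·S − d)/|n|² = (-64 − (-24))/20 = -2.
Foot = (-2, 5, -17) − (-2)·(-2, 0, 4) = (-6, 5, -9).

(-6, 5, -9)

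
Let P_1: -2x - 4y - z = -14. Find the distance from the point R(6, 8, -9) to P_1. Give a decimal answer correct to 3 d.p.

n·R − d = (-2)·(6) + (-4)·(8) + (-1)·(-9) − (-14) = -21; |n| = √21.
Distance = |-21| / √21 = 21/√21 ≈ 4.583.

4.583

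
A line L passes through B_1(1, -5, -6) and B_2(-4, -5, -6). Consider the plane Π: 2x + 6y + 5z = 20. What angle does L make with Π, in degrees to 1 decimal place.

14.4

A direction vector for L is B_2 − B_1 = (-5, 0, 0).
sin θ = |n·v| / (|n||v|) = |-10| / (√65 · √25) = 0.24807.
θ ≈ 14.4°.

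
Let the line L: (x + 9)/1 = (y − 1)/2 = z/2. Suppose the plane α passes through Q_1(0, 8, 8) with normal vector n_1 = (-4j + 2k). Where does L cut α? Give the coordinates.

(-6, 7, 6)

L has direction (1, 2, 2) through (-9, 1, 0).
α: n_1·r = n_1·Q_1 gives -4y + 2z = -16.
Substitute r = (-9, 1, 0) + t(1, 2, 2) into the plane: -4 + (-4)t = -16, so t = 3.
Intersection: (-9, 1, 0) + 3·(1, 2, 2) = (-6, 7, 6).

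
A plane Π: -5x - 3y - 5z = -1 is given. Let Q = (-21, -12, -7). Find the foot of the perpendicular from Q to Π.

(-6, -3, 8)

Foot = Q − λn with λ = (n·Q − d)/|n|² = (176 − (-1))/59 = 3.
Foot = (-21, -12, -7) − 3·(-5, -3, -5) = (-6, -3, 8).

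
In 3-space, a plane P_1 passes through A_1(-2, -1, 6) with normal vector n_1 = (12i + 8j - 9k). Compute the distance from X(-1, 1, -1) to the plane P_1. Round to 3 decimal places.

5.353

P_1: n_1·r = n_1·A_1 gives 12x + 8y - 9z = -86.
n·X − d = (12)·(-1) + (8)·(1) + (-9)·(-1) − (-86) = 91; |n| = √289.
Distance = |91| / √289 = 91/√289 ≈ 5.353.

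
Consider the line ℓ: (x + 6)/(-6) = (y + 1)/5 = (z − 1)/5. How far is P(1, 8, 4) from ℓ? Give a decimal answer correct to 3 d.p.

11.629

ℓ has direction (-6, 5, 5) through (-6, -1, 1).
Taking (-6, -1, 1) on ℓ with direction v = (-6, 5, 5): w = P − (-6, -1, 1) = (7, 9, 3), and w × v = (30, -53, 89).
Distance = |w × v| / |v| = √11630 / √86 ≈ 11.629.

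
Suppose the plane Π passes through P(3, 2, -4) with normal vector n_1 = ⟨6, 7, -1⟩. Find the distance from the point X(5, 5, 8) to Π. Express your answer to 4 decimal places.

Π: n_1·r = n_1·P gives 6x + 7y - z = 36.
n·X − d = (6)·(5) + (7)·(5) + (-1)·(8) − 36 = 21; |n| = √86.
Distance = |21| / √86 = 21/√86 ≈ 2.2645.

2.2645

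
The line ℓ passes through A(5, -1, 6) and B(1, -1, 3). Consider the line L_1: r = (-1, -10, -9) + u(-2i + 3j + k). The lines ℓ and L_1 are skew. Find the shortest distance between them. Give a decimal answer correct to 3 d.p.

1.997

A direction vector for ℓ is B − A = (-4, 0, -3).
Common perpendicular direction n = (-4, 0, -3) × (-2, 3, 1) = (9, 10, -12).
With w = (-1, -10, -9) − (5, -1, 6) = (-6, -9, -15), w · n = 36.
Distance = |w · n| / |n| = |36| / √325 ≈ 1.997.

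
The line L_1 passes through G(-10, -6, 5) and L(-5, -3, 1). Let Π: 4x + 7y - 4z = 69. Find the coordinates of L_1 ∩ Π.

(5, 3, -7)

A direction vector for L_1 is L − G = (5, 3, -4).
Substitute r = (-10, -6, 5) + t(5, 3, -4) into the plane: -102 + 57t = 69, so t = 3.
Intersection: (-10, -6, 5) + 3·(5, 3, -4) = (5, 3, -7).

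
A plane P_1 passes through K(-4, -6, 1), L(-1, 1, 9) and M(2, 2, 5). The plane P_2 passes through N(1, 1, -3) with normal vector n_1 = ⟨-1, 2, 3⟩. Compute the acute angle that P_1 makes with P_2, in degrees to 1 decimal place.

74.5

KL = (3, 7, 8), KM = (6, 8, 4); a normal to P_1 is KL × KM = (-36, 36, -18).
Using K: P_1 has equation -36x + 36y - 18z = -90.
P_2: n_1·r = n_1·N gives -x + 2y + 3z = -8.
cos θ = |n₁·n₂| / (|n₁||n₂|) = |54| / (√2916 · √14).
θ = arccos(0.26726) ≈ 74.5°.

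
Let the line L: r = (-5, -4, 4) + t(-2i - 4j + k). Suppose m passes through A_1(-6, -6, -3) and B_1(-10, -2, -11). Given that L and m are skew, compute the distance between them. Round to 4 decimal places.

A direction vector for m is B_1 − A_1 = (-4, 4, -8).
Common perpendicular direction n = (-2, -4, 1) × (-4, 4, -8) = (28, -20, -24).
With w = (-6, -6, -3) − (-5, -4, 4) = (-1, -2, -7), w · n = 180.
Distance = |w · n| / |n| = |180| / √1760 ≈ 4.2906.

4.2906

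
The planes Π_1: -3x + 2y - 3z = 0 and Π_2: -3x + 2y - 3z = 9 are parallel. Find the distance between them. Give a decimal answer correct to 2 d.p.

1.92

Same normal n = (-3, 2, -3) with |n| = √22; distance = |0 − 9| / |n| = 9/√22 ≈ 1.92.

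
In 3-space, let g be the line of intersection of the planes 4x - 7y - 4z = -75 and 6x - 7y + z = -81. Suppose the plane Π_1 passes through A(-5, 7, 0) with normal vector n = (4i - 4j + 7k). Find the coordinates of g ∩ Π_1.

Direction of g: (4, -7, -4) × (6, -7, 1) = (-35, -28, 14).
A point on g: solving the two plane equations with x = 7 gives (7, 17, -4).
Π_1: n·r = n·A gives 4x - 4y + 7z = -48.
Substitute r = (7, 17, -4) + t(-35, -28, 14) into the plane: -68 + 70t = -48, so t = 2/7.
Intersection: (7, 17, -4) + (2/7)·(-35, -28, 14) = (-3, 9, 0).

(-3, 9, 0)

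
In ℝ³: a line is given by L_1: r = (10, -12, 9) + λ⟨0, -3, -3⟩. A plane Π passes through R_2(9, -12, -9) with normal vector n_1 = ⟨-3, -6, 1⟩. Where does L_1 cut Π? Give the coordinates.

(10, -9, 12)

Π: n_1·r = n_1·R_2 gives -3x - 6y + z = 36.
Substitute r = (10, -12, 9) + t(0, -3, -3) into the plane: 51 + 15t = 36, so t = -1.
Intersection: (10, -12, 9) + (-1)·(0, -3, -3) = (10, -9, 12).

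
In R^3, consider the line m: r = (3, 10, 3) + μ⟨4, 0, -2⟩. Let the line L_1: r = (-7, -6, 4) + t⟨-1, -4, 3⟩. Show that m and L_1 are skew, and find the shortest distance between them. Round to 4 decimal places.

Common perpendicular direction n = (4, 0, -2) × (-1, -4, 3) = (-8, -10, -16).
With w = (-7, -6, 4) − (3, 10, 3) = (-10, -16, 1), w · n = 224.
Since n ≠ 0 the lines are not parallel, and w · n = 224 ≠ 0 so they do not intersect; hence they are skew.
Distance = |w · n| / |n| = |224| / √420 ≈ 10.9301.

10.9301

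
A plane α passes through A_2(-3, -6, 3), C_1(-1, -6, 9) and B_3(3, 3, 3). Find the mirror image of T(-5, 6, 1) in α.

(7, -2, -3)

A_2C_1 = (2, 0, 6), A_2B_3 = (6, 9, 0); a normal to α is A_2C_1 × A_2B_3 = (-54, 36, 18).
Using A_2: α has equation -54x + 36y + 18z = 0.
λ = (n·T − d)/|n|² = (504 − 0)/4536 = 1/9.
Reflection = T − 2λn = (-5, 6, 1) − (2/9)·(-54, 36, 18) = (7, -2, -3).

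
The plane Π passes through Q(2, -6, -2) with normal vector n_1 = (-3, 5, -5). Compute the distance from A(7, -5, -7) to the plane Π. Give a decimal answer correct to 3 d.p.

Π: n_1·r = n_1·Q gives -3x + 5y - 5z = -26.
n·A − d = (-3)·(7) + (5)·(-5) + (-5)·(-7) − (-26) = 15; |n| = √59.
Distance = |15| / √59 = 15/√59 ≈ 1.953.

1.953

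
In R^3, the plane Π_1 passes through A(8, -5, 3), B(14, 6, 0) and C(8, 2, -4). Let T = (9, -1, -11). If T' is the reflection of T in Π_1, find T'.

AB = (6, 11, -3), AC = (0, 7, -7); a normal to Π_1 is AB × AC = (-56, 42, 42).
Using A: Π_1 has equation -56x + 42y + 42z = -532.
λ = (n·T − d)/|n|² = (-1008 − (-532))/6664 = -1/14.
Reflection = T − 2λn = (9, -1, -11) − (-1/7)·(-56, 42, 42) = (1, 5, -5).

(1, 5, -5)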